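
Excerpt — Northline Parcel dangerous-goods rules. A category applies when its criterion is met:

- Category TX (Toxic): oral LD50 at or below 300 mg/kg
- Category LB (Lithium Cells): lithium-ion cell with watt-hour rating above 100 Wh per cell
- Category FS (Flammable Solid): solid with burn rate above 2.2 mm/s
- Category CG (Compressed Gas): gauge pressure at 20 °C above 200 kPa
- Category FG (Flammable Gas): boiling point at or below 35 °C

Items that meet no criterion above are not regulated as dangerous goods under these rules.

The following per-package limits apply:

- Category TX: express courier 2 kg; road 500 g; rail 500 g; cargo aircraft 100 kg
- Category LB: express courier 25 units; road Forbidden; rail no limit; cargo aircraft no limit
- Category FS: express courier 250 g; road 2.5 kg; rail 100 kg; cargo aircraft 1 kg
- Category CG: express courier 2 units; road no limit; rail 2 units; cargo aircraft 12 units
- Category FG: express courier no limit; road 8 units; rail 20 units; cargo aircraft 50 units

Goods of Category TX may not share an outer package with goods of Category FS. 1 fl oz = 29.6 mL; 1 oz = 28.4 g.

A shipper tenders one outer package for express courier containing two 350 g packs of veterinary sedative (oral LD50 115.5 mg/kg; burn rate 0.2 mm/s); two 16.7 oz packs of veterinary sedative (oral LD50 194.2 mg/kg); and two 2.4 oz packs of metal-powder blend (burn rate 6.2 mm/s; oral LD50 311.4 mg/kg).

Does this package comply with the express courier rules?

No

Veterinary sedative: oral LD50 115.5 mg/kg ≤ 300 mg/kg → Category TX (Toxic).
Veterinary sedative: oral LD50 194.2 mg/kg ≤ 300 mg/kg → Category TX (Toxic).
Burn rate 6.2 mm/s meets the Category FS criterion (Flammable Solid), so the metal-powder blend is Category FS.
Category TX net quantity: (two 350 g packs = 700 g) + (two 16.7 oz packs = 948.56 g) = 1648.56 g.
1648.56 g is within the express courier limit of 2 kg for Category TX.
Category FS quantity: two 2.4 oz packs = 136.32 g.
That is within the Category FS express courier limit of 250 g.
Category TX and Category FS may not share an outer package.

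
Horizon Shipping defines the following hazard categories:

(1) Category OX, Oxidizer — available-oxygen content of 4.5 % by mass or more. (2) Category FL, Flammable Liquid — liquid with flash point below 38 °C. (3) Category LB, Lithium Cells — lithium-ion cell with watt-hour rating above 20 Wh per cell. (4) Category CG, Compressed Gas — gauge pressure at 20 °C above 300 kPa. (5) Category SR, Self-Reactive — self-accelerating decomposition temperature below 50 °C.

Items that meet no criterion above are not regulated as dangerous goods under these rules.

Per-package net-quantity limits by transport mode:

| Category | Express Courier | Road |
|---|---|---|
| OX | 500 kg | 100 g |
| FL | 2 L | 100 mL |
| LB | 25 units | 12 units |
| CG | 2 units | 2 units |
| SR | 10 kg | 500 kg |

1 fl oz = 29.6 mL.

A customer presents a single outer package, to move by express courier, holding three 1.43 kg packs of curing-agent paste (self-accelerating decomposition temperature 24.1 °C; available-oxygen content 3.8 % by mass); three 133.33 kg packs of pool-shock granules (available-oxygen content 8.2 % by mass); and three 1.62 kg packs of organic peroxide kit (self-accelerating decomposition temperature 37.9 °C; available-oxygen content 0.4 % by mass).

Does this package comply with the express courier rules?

Yes

Curing-agent paste: self-accelerating decomposition temperature 24.1 °C < 50 °C → Category SR (Self-Reactive).
With available-oxygen content 8.2 % by mass (≥ 4.5 % by mass), the pool-shock granules fall in Category OX.
With self-accelerating decomposition temperature 37.9 °C (< 50 °C), the organic peroxide kit falls in Category SR.
Total Category SR: (three 1.43 kg packs = 4.29 kg) + (three 1.62 kg packs = 4.86 kg) = 9.15 kg.
9.15 kg is within the express courier limit of 10 kg for Category SR.
Category OX quantity: three 133.33 kg packs = 399.99 kg.
399.99 kg is within the express courier limit of 500 kg for Category OX.
Every hazard category is within its express courier limit and no segregation rule is violated.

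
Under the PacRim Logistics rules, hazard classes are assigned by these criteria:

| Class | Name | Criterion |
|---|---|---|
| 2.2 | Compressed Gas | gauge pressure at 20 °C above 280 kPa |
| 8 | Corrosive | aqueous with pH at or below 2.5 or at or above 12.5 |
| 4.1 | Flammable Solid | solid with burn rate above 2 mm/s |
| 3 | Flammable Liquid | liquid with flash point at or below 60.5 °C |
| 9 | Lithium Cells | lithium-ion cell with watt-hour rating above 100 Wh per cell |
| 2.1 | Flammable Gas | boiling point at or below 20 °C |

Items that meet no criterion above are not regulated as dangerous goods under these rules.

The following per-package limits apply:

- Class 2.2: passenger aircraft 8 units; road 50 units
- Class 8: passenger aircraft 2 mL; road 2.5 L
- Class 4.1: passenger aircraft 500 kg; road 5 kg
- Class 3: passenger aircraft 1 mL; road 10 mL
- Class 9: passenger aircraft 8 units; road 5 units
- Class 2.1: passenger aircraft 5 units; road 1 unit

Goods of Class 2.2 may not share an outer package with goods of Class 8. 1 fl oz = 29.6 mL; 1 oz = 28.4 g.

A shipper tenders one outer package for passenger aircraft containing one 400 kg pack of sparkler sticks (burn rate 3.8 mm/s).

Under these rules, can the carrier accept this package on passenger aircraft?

Yes

The sparkler sticks have burn rate 3.8 mm/s, which is > 2 mm/s, so they are Class 4.1 (Flammable Solid).
Class 4.1 quantity: 400 kg.
400 kg is within the passenger aircraft limit of 500 kg for Class 4.1.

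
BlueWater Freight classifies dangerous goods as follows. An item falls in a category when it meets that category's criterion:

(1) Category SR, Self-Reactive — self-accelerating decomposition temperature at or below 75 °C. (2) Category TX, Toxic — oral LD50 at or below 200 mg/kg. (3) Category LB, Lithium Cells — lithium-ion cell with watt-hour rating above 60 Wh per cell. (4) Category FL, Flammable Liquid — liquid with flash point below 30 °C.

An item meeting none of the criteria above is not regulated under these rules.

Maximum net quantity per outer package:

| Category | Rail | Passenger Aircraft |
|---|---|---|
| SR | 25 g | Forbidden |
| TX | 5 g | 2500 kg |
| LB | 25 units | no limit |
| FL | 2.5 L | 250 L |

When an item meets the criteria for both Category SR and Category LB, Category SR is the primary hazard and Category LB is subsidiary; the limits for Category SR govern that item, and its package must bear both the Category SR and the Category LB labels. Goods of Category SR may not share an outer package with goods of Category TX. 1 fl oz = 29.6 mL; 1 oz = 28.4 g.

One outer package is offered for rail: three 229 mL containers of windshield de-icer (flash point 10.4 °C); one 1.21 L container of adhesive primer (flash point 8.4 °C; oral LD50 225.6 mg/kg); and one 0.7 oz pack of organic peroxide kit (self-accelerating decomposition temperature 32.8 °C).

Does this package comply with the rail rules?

Yes

Flash point 10.4 °C meets the Category FL criterion (Flammable Liquid), so the windshield de-icer is Category FL.
Adhesive primer: flash point 8.4 °C < 30 °C → Category FL (Flammable Liquid).
With self-accelerating decomposition temperature 32.8 °C (≤ 75 °C), the organic peroxide kit falls in Category SR.
Total Category FL: (three 229 mL containers = 687 mL) + 1.21 L = 1.897 L.
1.897 L ≤ 2.5 L (rail limit, Category FL) — within limit.
Category SR quantity: one 0.7 oz pack = 19.88 g.
19.88 g ≤ 25 g (rail limit, Category SR) — within limit.
The segregation rule (Category SR with Category TX) does not apply to Category FL with Category SR.
Every hazard category is within its rail limit and no segregation rule is violated.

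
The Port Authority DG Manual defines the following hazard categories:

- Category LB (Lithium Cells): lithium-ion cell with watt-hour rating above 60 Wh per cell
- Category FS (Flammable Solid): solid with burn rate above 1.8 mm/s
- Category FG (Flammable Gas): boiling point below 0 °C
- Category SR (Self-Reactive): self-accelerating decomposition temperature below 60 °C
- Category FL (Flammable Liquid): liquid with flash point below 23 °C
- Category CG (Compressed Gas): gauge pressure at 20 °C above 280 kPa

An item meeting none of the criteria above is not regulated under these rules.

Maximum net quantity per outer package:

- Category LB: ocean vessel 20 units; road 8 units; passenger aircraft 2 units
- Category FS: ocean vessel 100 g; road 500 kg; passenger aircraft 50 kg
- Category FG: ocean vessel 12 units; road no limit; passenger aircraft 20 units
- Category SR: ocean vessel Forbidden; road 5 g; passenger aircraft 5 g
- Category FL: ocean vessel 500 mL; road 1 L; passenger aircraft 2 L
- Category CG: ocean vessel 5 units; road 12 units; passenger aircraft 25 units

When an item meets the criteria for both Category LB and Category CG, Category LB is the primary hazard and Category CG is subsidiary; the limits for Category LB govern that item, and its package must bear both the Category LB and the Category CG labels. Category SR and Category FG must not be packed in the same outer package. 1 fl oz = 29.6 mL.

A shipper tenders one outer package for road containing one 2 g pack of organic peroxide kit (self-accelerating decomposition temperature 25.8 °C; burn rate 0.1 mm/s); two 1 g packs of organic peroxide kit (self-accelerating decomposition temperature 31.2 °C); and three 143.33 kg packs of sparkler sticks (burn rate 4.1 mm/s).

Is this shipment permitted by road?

Yes

The organic peroxide kit has self-accelerating decomposition temperature 25.8 °C, which is < 60 °C, so it is Category SR (Self-Reactive).
With self-accelerating decomposition temperature 31.2 °C (< 60 °C), the organic peroxide kit falls in Category SR.
The sparkler sticks have burn rate 4.1 mm/s, which is > 1.8 mm/s, so they are Category FS (Flammable Solid).
Category SR net quantity: 2 g + (two 1 g packs = 2 g) = 4 g.
4 g is within the road limit of 5 g for Category SR.
Category FS quantity: three 143.33 kg packs = 429.99 kg.
429.99 kg ≤ 500 kg (road limit, Category FS) — within limit.
The segregation rule (Category SR with Category FG) does not apply to Category SR with Category FS.
Every hazard category is within its road limit and no segregation rule is violated.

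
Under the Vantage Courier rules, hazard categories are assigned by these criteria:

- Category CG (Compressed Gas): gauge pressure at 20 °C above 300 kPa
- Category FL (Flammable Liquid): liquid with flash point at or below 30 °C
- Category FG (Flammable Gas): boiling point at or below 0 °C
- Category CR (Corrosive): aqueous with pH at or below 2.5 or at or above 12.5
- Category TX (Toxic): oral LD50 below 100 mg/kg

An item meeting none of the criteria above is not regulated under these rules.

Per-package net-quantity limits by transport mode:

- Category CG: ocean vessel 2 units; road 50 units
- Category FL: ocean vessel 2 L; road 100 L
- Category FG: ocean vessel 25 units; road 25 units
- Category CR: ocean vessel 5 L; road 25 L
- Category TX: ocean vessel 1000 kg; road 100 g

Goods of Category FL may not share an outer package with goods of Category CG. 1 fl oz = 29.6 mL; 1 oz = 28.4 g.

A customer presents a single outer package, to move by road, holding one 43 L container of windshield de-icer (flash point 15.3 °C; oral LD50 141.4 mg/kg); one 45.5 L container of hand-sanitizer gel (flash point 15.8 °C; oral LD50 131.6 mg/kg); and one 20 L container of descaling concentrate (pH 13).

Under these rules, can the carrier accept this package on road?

Yes

Windshield de-icer: flash point 15.3 °C ≤ 30 °C → Category FL (Flammable Liquid).
The hand-sanitizer gel has flash point 15.8 °C, which is ≤ 30 °C, so it is Category FL (Flammable Liquid).
Descaling concentrate: pH 13 ≥ 12.5 → Category CR (Corrosive).
Category FL net quantity: 43 L + 45.5 L = 88.5 L.
88.5 L is within the road limit of 100 L for Category FL.
Category CR quantity: 20 L.
20 L is within the road limit of 25 L for Category CR.
The segregation rule (Category FL with Category CG) does not apply to Category FL with Category CR.
Every hazard category is within its road limit and no segregation rule is violated.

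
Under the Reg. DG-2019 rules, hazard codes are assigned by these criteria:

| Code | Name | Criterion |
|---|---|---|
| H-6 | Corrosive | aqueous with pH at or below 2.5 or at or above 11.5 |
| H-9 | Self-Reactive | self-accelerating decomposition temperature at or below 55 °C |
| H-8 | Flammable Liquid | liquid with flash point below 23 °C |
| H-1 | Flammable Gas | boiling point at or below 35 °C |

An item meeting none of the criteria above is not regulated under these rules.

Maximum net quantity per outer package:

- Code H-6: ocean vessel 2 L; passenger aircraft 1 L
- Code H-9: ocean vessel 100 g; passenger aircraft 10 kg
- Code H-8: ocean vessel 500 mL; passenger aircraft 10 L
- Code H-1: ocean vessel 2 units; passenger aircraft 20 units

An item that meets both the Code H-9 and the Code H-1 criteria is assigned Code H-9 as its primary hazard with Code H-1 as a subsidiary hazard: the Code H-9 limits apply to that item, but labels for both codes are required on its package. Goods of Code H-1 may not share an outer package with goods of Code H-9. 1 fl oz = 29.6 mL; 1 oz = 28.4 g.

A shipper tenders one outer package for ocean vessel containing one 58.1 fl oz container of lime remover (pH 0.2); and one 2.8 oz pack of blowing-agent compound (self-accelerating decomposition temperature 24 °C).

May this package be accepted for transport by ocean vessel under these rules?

Yes

pH 0.2 meets the Code H-6 criterion (Corrosive), so the lime remover is Code H-6.
Self-accelerating decomposition temperature 24 °C meets the Code H-9 criterion (Self-Reactive), so the blowing-agent compound is Code H-9.
Code H-6 quantity: one 58.1 fl oz container = 1719.76 mL.
1719.76 mL ≤ 2 L (ocean vessel limit, Code H-6) — within limit.
Code H-9 quantity: one 2.8 oz pack = 79.52 g.
79.52 g ≤ 100 g (ocean vessel limit, Code H-9) — within limit.
The segregation rule (Code H-1 with Code H-9) does not apply to Code H-6 with Code H-9.
Every hazard code is within its ocean vessel limit and no segregation rule is violated.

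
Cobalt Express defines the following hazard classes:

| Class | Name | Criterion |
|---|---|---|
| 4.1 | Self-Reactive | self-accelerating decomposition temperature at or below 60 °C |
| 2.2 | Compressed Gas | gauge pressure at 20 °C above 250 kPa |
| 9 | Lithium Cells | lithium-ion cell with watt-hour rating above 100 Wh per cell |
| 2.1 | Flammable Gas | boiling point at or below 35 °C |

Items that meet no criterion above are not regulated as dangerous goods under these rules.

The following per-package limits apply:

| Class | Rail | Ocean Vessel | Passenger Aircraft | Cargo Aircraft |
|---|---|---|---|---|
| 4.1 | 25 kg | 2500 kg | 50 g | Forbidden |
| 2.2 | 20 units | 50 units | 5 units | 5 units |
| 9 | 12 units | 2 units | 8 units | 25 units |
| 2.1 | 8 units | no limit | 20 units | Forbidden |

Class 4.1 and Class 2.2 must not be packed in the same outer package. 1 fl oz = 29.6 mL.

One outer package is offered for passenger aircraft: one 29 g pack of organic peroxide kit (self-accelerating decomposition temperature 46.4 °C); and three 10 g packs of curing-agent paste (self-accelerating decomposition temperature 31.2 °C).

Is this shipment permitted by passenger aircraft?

No

Organic peroxide kit: self-accelerating decomposition temperature 46.4 °C ≤ 60 °C → Class 4.1 (Self-Reactive).
Self-accelerating decomposition temperature 31.2 °C meets the Class 4.1 criterion (Self-Reactive), so the curing-agent paste is Class 4.1.
Class 4.1 net quantity: 29 g + (three 10 g packs = 30 g) = 59 g.
59 g > 50 g (passenger aircraft limit, Class 4.1) — over the limit.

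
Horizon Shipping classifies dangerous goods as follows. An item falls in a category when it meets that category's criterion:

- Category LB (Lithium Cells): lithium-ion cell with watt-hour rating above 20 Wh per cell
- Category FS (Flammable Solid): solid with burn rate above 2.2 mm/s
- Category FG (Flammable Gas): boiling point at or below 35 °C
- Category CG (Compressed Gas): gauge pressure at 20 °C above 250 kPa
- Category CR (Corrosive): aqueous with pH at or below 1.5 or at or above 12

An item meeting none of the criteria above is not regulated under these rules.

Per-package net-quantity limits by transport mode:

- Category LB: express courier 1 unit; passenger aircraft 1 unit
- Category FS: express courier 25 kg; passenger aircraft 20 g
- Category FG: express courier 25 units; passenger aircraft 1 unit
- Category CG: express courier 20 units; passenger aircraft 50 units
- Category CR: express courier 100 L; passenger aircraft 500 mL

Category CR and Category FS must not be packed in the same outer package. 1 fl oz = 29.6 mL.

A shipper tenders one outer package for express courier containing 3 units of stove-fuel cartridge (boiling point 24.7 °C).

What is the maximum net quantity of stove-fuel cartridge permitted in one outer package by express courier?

Stove-fuel cartridge: boiling point 24.7 °C ≤ 35 °C → Category FG (Flammable Gas).
The express courier limit for Category FG is 25 units.

25 units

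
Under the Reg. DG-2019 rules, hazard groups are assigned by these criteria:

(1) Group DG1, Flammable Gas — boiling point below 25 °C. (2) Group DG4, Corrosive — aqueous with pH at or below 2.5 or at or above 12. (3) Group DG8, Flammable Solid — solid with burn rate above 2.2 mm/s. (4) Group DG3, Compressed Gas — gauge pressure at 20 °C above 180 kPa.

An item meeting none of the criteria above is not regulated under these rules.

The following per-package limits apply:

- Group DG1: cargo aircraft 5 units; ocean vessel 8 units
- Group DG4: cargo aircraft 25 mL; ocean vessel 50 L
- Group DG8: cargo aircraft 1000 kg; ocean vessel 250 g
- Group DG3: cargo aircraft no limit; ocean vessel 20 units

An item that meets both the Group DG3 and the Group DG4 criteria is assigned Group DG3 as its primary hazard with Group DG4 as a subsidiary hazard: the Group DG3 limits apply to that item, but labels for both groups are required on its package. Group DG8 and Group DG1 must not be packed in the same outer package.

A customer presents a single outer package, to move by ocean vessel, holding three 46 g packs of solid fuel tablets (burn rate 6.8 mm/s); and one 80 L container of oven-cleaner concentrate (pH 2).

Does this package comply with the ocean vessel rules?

No

Solid fuel tablets: burn rate 6.8 mm/s > 2.2 mm/s → Group DG8 (Flammable Solid).
Oven-cleaner concentrate: pH 2 ≤ 2.5 → Group DG4 (Corrosive).
Group DG4 quantity: 80 L.
80 L exceeds the ocean vessel limit of 50 L for Group DG4.
Group DG8 quantity: three 46 g packs = 138 g.
138 g ≤ 250 g (ocean vessel limit, Group DG8) — within limit.
The segregation rule (Group DG8 with Group DG1) does not apply to Group DG4 with Group DG8.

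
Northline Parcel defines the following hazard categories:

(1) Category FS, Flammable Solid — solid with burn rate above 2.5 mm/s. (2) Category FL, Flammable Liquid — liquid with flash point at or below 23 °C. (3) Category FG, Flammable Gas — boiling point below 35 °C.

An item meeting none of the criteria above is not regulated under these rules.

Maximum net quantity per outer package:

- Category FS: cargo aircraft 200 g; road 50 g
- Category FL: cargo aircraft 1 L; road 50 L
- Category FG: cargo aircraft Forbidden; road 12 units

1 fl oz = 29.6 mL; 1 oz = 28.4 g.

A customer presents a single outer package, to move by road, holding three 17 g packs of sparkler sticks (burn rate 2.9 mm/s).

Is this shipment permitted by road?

Sparkler sticks: burn rate 2.9 mm/s > 2.5 mm/s → Category FS (Flammable Solid).
Category FS quantity: three 17 g packs = 51 g.
51 g exceeds the road limit of 50 g for Category FS.

No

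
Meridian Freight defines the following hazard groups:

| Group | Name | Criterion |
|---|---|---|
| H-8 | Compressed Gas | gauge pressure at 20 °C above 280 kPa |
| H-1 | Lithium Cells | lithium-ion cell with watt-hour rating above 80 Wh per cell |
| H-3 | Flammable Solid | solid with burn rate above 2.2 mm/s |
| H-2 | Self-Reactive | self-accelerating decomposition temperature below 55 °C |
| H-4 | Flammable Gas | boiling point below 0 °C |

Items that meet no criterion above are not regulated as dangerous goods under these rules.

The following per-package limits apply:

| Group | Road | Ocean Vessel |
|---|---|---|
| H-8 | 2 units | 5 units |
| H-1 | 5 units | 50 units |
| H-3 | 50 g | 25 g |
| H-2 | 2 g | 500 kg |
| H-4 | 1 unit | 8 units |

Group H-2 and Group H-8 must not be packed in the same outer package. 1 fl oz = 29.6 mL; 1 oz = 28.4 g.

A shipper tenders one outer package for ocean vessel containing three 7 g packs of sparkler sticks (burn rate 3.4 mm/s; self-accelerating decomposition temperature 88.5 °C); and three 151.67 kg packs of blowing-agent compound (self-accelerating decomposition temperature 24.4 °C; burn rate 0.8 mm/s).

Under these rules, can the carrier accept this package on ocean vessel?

Yes

Burn rate 3.4 mm/s meets the Group H-3 criterion (Flammable Solid), so the sparkler sticks are Group H-3.
Self-accelerating decomposition temperature 24.4 °C meets the Group H-2 criterion (Self-Reactive), so the blowing-agent compound is Group H-2.
Group H-2 quantity: three 151.67 kg packs = 455.01 kg.
That is within the Group H-2 ocean vessel limit of 500 kg.
Group H-3 quantity: three 7 g packs = 21 g.
21 g is within the ocean vessel limit of 25 g for Group H-3.
The segregation rule (Group H-2 with Group H-8) does not apply to Group H-2 with Group H-3.
Every hazard group is within its ocean vessel limit and no segregation rule is violated.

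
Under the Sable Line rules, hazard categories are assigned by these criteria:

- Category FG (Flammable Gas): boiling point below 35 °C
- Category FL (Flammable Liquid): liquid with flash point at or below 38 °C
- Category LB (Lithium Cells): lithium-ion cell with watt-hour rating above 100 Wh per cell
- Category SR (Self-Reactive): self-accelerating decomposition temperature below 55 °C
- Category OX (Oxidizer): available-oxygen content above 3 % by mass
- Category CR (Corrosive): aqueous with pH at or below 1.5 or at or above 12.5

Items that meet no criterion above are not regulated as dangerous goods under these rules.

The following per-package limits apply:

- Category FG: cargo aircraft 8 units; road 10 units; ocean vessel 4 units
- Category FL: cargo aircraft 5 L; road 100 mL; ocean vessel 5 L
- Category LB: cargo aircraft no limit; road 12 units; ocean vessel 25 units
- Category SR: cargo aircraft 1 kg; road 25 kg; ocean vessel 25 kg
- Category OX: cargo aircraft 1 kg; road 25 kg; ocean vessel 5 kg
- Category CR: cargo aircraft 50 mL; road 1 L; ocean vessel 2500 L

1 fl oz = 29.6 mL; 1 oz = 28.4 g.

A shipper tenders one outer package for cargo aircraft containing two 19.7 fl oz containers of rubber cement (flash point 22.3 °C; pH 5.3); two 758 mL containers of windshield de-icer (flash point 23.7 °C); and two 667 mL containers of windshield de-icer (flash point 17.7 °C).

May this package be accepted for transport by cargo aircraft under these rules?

Yes

Flash point 22.3 °C meets the Category FL criterion (Flammable Liquid), so the rubber cement is Category FL.
With flash point 23.7 °C (≤ 38 °C), the windshield de-icer falls in Category FL.
With flash point 17.7 °C (≤ 38 °C), the windshield de-icer falls in Category FL.
Category FL net quantity: (two 19.7 fl oz containers = 1166.24 mL) + (two 758 mL containers = 1.516 L) + (two 667 mL containers = 1.334 L) = 4016.24 mL.
4016.24 mL is within the cargo aircraft limit of 5 L for Category FL.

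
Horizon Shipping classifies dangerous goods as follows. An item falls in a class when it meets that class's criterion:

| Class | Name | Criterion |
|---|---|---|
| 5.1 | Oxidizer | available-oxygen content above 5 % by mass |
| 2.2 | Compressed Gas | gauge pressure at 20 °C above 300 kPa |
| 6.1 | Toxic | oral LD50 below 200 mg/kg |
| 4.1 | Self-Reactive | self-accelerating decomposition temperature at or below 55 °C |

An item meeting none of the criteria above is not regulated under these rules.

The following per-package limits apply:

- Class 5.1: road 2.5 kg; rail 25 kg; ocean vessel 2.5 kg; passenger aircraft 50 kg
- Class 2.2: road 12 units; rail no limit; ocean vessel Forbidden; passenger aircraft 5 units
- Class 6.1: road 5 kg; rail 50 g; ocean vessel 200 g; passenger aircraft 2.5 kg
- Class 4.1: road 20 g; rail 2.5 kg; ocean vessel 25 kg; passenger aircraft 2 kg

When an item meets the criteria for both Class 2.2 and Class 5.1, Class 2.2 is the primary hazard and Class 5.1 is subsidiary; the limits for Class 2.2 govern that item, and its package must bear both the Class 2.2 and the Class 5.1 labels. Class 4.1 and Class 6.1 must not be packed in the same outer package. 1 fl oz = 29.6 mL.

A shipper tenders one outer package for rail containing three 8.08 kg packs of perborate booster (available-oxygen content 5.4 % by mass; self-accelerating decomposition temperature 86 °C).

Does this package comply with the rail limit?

Yes

Perborate booster: available-oxygen content 5.4 % by mass > 5 % by mass → Class 5.1 (Oxidizer).
Class 5.1 quantity: three 8.08 kg packs = 24.24 kg.
24.24 kg is within the rail limit of 25 kg for Class 5.1.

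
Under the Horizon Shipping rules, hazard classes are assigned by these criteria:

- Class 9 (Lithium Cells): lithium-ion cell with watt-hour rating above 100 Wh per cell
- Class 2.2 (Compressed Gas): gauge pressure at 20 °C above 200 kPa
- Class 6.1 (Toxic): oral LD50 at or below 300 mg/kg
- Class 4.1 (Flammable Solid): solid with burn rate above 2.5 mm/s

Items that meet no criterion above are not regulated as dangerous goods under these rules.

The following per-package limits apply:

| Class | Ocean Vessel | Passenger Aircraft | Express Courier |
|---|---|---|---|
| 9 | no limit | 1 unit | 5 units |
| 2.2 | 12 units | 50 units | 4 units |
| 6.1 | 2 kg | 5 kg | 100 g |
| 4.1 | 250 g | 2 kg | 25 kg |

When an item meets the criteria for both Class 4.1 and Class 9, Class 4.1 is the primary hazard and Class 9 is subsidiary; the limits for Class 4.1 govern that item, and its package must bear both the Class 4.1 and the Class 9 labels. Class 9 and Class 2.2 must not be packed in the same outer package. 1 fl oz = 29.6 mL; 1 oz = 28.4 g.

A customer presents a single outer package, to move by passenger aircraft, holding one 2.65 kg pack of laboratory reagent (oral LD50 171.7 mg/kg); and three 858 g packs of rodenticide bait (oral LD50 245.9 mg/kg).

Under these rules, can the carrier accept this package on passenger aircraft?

Laboratory reagent: oral LD50 171.7 mg/kg ≤ 300 mg/kg → Class 6.1 (Toxic).
The rodenticide bait has oral LD50 245.9 mg/kg, which is ≤ 300 mg/kg, so it is Class 6.1 (Toxic).
Total Class 6.1: 2.65 kg + (three 858 g packs = 2.574 kg) = 5.224 kg.
5.224 kg exceeds the passenger aircraft limit of 5 kg for Class 6.1.

No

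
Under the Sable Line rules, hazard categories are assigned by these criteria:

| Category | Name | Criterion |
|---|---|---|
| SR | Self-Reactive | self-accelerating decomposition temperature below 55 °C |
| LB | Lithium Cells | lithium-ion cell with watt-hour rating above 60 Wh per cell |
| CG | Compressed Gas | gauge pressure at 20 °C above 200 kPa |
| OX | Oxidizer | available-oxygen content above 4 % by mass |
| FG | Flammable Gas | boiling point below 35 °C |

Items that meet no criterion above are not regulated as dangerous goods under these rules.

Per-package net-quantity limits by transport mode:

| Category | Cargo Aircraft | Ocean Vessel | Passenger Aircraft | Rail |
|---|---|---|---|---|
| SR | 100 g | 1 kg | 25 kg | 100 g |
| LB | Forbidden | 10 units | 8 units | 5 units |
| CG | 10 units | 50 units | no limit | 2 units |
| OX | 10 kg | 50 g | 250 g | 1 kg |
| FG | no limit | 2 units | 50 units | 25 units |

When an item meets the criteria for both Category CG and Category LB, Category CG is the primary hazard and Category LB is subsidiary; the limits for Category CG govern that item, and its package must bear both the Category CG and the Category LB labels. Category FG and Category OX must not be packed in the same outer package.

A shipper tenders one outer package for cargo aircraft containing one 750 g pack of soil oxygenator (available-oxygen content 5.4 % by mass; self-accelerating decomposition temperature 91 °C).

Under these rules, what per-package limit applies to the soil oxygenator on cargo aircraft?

The soil oxygenator has available-oxygen content 5.4 % by mass, which is > 4 % by mass, so it is Category OX (Oxidizer).
The cargo aircraft limit for Category OX is 10 kg.

10 kg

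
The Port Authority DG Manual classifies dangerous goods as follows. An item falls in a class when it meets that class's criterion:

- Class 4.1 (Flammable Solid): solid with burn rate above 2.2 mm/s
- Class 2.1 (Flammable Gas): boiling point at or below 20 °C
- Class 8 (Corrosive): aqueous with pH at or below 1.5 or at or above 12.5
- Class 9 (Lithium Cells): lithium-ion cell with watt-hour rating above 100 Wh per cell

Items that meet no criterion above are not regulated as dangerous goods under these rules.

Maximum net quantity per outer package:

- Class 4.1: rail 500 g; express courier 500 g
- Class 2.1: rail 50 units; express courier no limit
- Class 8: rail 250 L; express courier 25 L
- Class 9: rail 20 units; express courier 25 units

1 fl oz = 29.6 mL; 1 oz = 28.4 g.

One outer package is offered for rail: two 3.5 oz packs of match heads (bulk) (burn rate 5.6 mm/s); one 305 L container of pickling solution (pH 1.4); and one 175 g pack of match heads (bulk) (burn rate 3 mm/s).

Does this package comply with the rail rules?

No

With burn rate 5.6 mm/s (> 2.2 mm/s), the match heads (bulk) fall in Class 4.1.
With pH 1.4 (≤ 1.5), the pickling solution falls in Class 8.
The match heads (bulk) have burn rate 3 mm/s, which is > 2.2 mm/s, so they are Class 4.1 (Flammable Solid).
Class 4.1 net quantity: (two 3.5 oz packs = 198.8 g) + 175 g = 373.8 g.
373.8 g ≤ 500 g (rail limit, Class 4.1) — within limit.
Class 8 quantity: 305 L.
305 L exceeds the rail limit of 250 L for Class 8.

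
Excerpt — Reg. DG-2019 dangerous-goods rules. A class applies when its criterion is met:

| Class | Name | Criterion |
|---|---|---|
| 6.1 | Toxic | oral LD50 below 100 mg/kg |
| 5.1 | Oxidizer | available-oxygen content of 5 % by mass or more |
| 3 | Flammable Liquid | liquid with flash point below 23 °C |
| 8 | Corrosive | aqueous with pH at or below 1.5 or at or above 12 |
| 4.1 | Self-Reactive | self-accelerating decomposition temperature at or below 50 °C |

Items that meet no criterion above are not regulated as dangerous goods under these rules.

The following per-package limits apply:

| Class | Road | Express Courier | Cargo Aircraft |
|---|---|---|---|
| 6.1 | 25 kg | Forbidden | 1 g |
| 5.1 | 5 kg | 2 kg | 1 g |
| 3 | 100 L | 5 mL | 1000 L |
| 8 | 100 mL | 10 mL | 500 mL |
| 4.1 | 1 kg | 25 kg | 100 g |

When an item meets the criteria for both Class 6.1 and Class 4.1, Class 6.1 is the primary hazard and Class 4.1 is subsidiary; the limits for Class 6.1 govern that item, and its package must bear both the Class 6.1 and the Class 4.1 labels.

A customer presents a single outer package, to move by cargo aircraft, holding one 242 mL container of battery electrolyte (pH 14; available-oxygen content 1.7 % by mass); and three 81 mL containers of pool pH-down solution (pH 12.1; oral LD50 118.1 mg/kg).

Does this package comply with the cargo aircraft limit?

pH 14 meets the Class 8 criterion (Corrosive), so the battery electrolyte is Class 8.
pH 12.1 meets the Class 8 criterion (Corrosive), so the pool pH-down solution is Class 8.
Class 8 net quantity: 242 mL + (three 81 mL containers = 243 mL) = 485 mL.
485 mL ≤ 500 mL (cargo aircraft limit, Class 8) — within limit.

Yes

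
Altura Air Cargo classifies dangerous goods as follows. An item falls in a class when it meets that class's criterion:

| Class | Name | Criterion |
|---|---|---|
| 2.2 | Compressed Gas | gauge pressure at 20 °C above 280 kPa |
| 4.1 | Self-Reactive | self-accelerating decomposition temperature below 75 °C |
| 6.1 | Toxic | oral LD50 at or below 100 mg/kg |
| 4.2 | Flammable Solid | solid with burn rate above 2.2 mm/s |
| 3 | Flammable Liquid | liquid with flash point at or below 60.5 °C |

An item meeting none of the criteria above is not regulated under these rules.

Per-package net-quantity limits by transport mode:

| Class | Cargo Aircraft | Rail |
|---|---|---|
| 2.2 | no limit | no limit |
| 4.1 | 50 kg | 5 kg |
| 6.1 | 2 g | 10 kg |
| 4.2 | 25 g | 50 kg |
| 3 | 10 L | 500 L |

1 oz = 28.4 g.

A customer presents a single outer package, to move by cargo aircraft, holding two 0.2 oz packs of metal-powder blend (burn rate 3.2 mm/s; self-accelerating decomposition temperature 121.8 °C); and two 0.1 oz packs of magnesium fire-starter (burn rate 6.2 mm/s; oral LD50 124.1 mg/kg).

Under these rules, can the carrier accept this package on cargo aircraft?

Metal-powder blend: burn rate 3.2 mm/s > 2.2 mm/s → Class 4.2 (Flammable Solid).
Burn rate 6.2 mm/s meets the Class 4.2 criterion (Flammable Solid), so the magnesium fire-starter is Class 4.2.
Class 4.2 net quantity: (two 0.2 oz packs = 11.36 g) + (two 0.1 oz packs = 5.68 g) = 17.04 g.
17.04 g is within the cargo aircraft limit of 25 g for Class 4.2.

Yes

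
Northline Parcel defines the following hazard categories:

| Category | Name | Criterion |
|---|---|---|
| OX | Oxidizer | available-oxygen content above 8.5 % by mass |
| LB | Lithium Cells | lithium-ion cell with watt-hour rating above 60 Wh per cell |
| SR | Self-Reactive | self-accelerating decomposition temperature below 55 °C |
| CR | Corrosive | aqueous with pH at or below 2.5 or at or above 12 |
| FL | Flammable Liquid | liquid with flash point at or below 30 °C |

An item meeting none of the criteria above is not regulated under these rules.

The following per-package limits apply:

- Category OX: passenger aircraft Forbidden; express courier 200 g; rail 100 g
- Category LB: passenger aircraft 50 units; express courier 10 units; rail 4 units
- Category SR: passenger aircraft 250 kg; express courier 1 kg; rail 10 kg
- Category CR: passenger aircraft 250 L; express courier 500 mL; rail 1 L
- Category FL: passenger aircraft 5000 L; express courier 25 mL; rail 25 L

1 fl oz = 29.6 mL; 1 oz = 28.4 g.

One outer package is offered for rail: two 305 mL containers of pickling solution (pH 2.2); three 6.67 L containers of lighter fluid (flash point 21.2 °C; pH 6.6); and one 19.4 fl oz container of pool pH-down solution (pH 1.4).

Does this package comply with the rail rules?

The pickling solution has pH 2.2, which is ≤ 2.5, so it is Category CR (Corrosive).
Lighter fluid: flash point 21.2 °C ≤ 30 °C → Category FL (Flammable Liquid).
The pool pH-down solution has pH 1.4, which is ≤ 2.5, so it is Category CR (Corrosive).
Category CR net quantity: (two 305 mL containers = 610 mL) + (one 19.4 fl oz container = 574.24 mL) = 1184.24 mL.
1184.24 mL exceeds the rail limit of 1 L for Category CR.
Category FL quantity: three 6.67 L containers = 20.01 L.
That is within the Category FL rail limit of 25 L.

No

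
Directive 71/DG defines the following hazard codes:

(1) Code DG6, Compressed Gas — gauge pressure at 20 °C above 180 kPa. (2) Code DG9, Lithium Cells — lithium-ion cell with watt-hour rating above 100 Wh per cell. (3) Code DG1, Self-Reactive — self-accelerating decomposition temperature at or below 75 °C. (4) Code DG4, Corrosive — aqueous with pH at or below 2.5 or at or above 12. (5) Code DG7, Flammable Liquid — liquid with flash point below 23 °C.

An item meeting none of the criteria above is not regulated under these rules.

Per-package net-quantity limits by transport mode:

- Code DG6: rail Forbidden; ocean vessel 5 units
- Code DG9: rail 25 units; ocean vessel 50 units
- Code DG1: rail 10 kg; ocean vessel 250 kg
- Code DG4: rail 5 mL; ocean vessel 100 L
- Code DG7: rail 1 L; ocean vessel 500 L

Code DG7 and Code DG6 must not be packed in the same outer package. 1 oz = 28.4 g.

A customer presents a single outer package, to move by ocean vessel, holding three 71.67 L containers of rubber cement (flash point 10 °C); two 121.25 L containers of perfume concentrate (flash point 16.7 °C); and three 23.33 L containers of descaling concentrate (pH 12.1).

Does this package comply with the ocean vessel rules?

Rubber cement: flash point 10 °C < 23 °C → Code DG7 (Flammable Liquid).
Flash point 16.7 °C meets the Code DG7 criterion (Flammable Liquid), so the perfume concentrate is Code DG7.
The descaling concentrate has pH 12.1, which is ≥ 12, so it is Code DG4 (Corrosive).
Code DG7 net quantity: (three 71.67 L containers = 215.01 L) + (two 121.25 L containers = 242.5 L) = 457.51 L.
That is within the Code DG7 ocean vessel limit of 500 L.
Code DG4 quantity: three 23.33 L containers = 69.99 L.
That is within the Code DG4 ocean vessel limit of 100 L.
The segregation rule (Code DG7 with Code DG6) does not apply to Code DG7 with Code DG4.
Every hazard code is within its ocean vessel limit and no segregation rule is violated.

Yes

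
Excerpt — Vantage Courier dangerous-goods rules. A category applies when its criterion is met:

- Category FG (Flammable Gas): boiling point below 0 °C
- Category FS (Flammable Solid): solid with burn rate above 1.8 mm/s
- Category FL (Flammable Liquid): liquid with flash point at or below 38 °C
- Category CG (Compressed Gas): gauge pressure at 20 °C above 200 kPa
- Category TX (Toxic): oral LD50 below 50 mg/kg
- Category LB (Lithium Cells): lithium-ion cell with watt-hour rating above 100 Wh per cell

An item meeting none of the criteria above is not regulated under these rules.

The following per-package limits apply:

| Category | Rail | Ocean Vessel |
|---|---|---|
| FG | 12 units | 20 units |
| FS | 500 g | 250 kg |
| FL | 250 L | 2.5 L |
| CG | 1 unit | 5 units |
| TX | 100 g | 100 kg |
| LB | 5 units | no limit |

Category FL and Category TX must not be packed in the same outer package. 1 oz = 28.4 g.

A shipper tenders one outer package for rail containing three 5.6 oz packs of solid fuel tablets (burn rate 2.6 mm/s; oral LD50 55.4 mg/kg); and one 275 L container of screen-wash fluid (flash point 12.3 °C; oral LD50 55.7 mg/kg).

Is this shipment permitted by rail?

With burn rate 2.6 mm/s (> 1.8 mm/s), the solid fuel tablets fall in Category FS.
With flash point 12.3 °C (≤ 38 °C), the screen-wash fluid falls in Category FL.
Category FL quantity: 275 L.
275 L exceeds the rail limit of 250 L for Category FL.
Category FS quantity: three 5.6 oz packs = 477.12 g.
477.12 g ≤ 500 g (rail limit, Category FS) — within limit.
The segregation rule (Category FL with Category TX) does not apply to Category FL with Category FS.

No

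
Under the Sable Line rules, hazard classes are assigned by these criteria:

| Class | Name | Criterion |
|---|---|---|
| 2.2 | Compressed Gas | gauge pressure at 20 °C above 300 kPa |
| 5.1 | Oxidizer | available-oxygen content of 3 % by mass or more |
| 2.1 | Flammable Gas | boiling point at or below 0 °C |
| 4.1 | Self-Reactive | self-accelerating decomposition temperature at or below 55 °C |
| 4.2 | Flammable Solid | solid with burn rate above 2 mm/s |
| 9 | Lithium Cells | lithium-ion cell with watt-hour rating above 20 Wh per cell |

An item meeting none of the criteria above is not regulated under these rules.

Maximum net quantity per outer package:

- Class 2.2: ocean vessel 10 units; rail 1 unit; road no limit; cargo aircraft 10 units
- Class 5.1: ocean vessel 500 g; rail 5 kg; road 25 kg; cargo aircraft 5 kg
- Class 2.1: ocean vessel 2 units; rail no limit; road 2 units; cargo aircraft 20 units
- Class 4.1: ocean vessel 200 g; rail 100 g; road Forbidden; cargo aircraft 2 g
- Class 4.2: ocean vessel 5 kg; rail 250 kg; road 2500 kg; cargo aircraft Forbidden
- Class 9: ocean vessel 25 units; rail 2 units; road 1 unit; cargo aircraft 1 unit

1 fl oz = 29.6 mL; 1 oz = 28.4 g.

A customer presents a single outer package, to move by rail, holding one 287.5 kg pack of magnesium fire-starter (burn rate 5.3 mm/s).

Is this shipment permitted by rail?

Burn rate 5.3 mm/s meets the Class 4.2 criterion (Flammable Solid), so the magnesium fire-starter is Class 4.2.
Class 4.2 quantity: 287.5 kg.
287.5 kg > 250 kg (rail limit, Class 4.2) — over the limit.

No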